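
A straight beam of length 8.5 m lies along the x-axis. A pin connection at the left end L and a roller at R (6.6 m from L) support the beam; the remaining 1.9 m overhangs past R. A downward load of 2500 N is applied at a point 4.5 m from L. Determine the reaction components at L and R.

L_x = 0, L_y = 795.5 N, R_y = 1705 N

ΣM about L: R_y·6.6 − 2500·4.5 = 0 → R_y = 11250/6.6 = 1704.55 ≈ 1705 N.
ΣF_y = 0: L_y + 1704.55 − 2500 = 0 → L_y = 795.5 N.
ΣF_x = 0: no horizontal applied forces, so L_x = 0.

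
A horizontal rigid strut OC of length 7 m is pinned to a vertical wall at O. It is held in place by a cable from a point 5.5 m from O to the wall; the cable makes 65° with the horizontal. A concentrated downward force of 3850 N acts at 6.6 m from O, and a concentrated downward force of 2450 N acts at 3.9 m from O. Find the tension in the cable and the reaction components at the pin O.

T = 7014 N, O_x = 2964 N, O_y = -57.27 N

ΣM about O: T·sin65°·5.5 − 3850·6.6 − 2450·3.9 = 0 → T = 34965/(5.5·0.906308) = 7014.47 ≈ 7014 N.
ΣF_x = 0: O_x − T·cos65° = 0 → O_x = 7014.47 × 0.422618 = 2964 N.
ΣF_y = 0: O_y + T·sin65° − 3850 − 2450 = 0 → O_y = 6300 − 7014.47 × 0.906308 = -57.27 N.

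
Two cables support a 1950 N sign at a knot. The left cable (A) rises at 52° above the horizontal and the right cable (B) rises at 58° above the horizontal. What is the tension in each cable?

T_A = 1100 N, T_B = 1278 N

ΣF_x = 0: −T_A·cos52° + T_B·cos58° = 0 → T_B = 1.1618·T_A.
ΣF_y = 0: T_A·sin52° + T_B·sin58° = 1950.
Substitute: T_A·(0.788011 + 1.1618·0.848048) = 1950 → T_A = 1099.66 ≈ 1100 N.
Then T_B = 1.1618 × 1099.66 = 1278 N.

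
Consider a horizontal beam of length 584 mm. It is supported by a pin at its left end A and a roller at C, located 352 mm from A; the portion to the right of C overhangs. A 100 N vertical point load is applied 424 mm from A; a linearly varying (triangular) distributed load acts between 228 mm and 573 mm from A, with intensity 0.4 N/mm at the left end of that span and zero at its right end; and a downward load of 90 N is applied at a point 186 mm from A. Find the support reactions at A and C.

Resultant of the triangular load: ½ × 0.4 × 345 = 69 N, acting at 343 mm from A (one-third of the span from the peak).
Moments about A: C_y·352 − 100·424 − (½·0.4·345)·343 − 90·186 = 0 → C_y = 82807/352 = 235.247 ≈ 235.2 N.
ΣF_y = 0: A_y + 235.247 − 100 − ½·0.4·345 − 90 = 0 → A_y = 23.75 N.
ΣF_x = 0: no horizontal applied forces, so A_x = 0.

A_x = 0, A_y = 23.75 N, C_y = 235.2 N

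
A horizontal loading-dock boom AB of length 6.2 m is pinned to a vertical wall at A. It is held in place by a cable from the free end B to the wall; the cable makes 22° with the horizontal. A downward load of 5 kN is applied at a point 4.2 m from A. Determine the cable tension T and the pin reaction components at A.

T = 9.042 kN, A_x = 8.383 kN, A_y = 1.613 kN

ΣM about A: T·sin22°·6.2 − 5·4.2 = 0 → T = 21/(6.2·0.374607) = 9.04173 ≈ 9.042 kN.
ΣF_x = 0: A_x − T·cos22° = 0 → A_x = 9.04173 × 0.927184 = 8.383 kN.
ΣF_y = 0: A_y + T·sin22° − 5 = 0 → A_y = 5 − 9.04173 × 0.374607 = 1.613 kN.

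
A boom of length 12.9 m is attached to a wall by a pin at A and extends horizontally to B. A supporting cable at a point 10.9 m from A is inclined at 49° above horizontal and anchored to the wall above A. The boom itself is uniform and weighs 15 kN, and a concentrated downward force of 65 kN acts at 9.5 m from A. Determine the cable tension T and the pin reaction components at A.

ΣM about A: T·sin49°·10.9 − 15·6.45 − 65·9.5 = 0 → T = 714.25/(10.9·0.75471) = 86.8248 ≈ 86.82 kN.
ΣF_x = 0: A_x − T·cos49° = 0 → A_x = 86.8248 × 0.656059 = 56.96 kN.
ΣF_y = 0: A_y + T·sin49° − 15 − 65 = 0 → A_y = 80 − 86.8248 × 0.75471 = 14.47 kN.

T = 86.82 kN, A_x = 56.96 kN, A_y = 14.47 kN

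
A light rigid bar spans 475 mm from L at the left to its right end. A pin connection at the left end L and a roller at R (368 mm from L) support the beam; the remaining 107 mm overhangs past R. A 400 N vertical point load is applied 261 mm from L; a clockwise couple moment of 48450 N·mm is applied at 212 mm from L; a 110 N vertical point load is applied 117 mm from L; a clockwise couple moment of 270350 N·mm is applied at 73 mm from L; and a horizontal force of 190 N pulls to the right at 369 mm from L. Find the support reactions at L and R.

L_x = -190.0 N, L_y = -675.0 N, R_y = 1185 N

ΣM about L: R_y·368 − 400·261 − 48450 − 110·117 − 270350 = 0 → R_y = 436070/368 = 1184.97 ≈ 1185 N.
ΣF_y = 0: L_y + 1184.97 − 400 − 110 = 0 → L_y = -675.0 N.
ΣF_x = 0: L_x + 190 = 0 → L_x = -190.0 N.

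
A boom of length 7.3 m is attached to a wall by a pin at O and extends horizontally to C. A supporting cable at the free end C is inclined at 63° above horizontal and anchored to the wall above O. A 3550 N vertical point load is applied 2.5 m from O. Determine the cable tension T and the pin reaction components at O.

T = 1364 N, O_x = 619.5 N, O_y = 2334 N

ΣM about O: T·sin63°·7.3 − 3550·2.5 = 0 → T = 8875/(7.3·0.891007) = 1364.47 ≈ 1364 N.
ΣF_x = 0: O_x − T·cos63° = 0 → O_x = 1364.47 × 0.45399 = 619.5 N.
ΣF_y = 0: O_y + T·sin63° − 3550 = 0 → O_y = 3550 − 1364.47 × 0.891007 = 2334 N.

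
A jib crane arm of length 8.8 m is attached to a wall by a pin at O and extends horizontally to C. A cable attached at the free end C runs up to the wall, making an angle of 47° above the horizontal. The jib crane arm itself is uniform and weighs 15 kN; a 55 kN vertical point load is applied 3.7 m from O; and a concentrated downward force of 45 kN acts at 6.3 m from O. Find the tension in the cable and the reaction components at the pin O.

T = 85.92 kN, O_x = 58.60 kN, O_y = 52.16 kN

ΣM about O: T·sin47°·8.8 − 15·4.4 − 55·3.7 − 45·6.3 = 0 → T = 553/(8.8·0.731354) = 85.9241 ≈ 85.92 kN.
ΣF_x = 0: O_x − T·cos47° = 0 → O_x = 85.9241 × 0.681998 = 58.60 kN.
ΣF_y = 0: O_y + T·sin47° − 15 − 55 − 45 = 0 → O_y = 115 − 85.9241 × 0.731354 = 52.16 kN.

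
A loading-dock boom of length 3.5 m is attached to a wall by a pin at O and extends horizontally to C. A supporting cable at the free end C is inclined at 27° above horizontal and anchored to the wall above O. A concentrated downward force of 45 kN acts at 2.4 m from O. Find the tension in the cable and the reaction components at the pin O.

T = 67.97 kN, O_x = 60.56 kN, O_y = 14.14 kN

ΣM about O: T·sin27°·3.5 − 45·2.4 = 0 → T = 108/(3.5·0.45399) = 67.9688 ≈ 67.97 kN.
ΣF_x = 0: O_x − T·cos27° = 0 → O_x = 67.9688 × 0.891007 = 60.56 kN.
ΣF_y = 0: O_y + T·sin27° − 45 = 0 → O_y = 45 − 67.9688 × 0.45399 = 14.14 kN.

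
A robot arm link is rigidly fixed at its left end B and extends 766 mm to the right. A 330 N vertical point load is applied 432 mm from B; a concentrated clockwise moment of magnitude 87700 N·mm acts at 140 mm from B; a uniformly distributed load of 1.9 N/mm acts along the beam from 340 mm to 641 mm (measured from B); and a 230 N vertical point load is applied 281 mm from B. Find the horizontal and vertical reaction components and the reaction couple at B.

Resultant of the distributed load: 1.9 × 301 = 571.9 N at 490.5 mm from B.
ΣF_x = 0: B_x = 0.
ΣF_y = 0: B_y − 330 − 1.9·301 − 230 = 0 → B_y = 1132 N.
ΣM about B: M_B − 330·432 − 87700 − (1.9·301)·490.5 − 230·281 = 0 → M_B = 575400 N·mm.

B_x = 0, B_y = 1132 N, M_B = 575400 N·mm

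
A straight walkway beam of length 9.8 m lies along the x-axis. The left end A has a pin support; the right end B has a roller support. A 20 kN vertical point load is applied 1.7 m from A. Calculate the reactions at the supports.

Taking moments about A: B_y·9.8 − 20·1.7 = 0 → B_y = 34/9.8 = 3.46939 ≈ 3.469 kN.
ΣF_y = 0: A_y + 3.46939 − 20 = 0 → A_y = 16.53 kN.
ΣF_x = 0: no horizontal applied forces, so A_x = 0.

A_x = 0, A_y = 16.53 kN, B_y = 3.469 kN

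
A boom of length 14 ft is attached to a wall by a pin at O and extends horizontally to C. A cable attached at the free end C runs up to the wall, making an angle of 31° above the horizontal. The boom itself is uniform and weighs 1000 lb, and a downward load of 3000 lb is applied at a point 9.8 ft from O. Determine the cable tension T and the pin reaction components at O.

T = 5048 lb, O_x = 4327 lb, O_y = 1400 lb

ΣM about O: T·sin31°·14 − 1000·7 − 3000·9.8 = 0 → T = 36400/(14·0.515038) = 5048.17 ≈ 5048 lb.
ΣF_x = 0: O_x − T·cos31° = 0 → O_x = 5048.17 × 0.857167 = 4327 lb.
ΣF_y = 0: O_y + T·sin31° − 1000 − 3000 = 0 → O_y = 4000 − 5048.17 × 0.515038 = 1400 lb.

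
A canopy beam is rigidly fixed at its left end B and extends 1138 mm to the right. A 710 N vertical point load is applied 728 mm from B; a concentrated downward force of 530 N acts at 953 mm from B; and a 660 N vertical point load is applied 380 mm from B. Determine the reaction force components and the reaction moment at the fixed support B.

B_x = 0, B_y = 1900 N, M_B = 1273000 N·mm

ΣF_x = 0: B_x = 0.
ΣF_y = 0: B_y − 710 − 530 − 660 = 0 → B_y = 1900 N.
ΣM about B: M_B − 710·728 − 530·953 − 660·380 = 0 → M_B = 1273000 N·mm.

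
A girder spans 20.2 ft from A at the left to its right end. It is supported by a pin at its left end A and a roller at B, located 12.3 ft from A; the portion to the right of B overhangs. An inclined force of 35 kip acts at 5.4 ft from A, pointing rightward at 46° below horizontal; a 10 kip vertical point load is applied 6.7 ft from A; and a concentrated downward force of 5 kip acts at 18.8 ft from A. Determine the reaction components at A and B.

Taking moments about A: B_y·12.3 − 35·sin46°·5.4 − 10·6.7 − 5·18.8 = 0 → B_y = 296.955/12.3 = 24.1427 ≈ 24.14 kip.
ΣF_y = 0: A_y + 24.1427 − 35·sin46° − 10 − 5 = 0 → A_y = 16.03 kip.
ΣF_x = 0: A_x + 35·cos46° = 0 → A_x = -24.31 kip.

A_x = -24.31 kip, A_y = 16.03 kip, B_y = 24.14 kip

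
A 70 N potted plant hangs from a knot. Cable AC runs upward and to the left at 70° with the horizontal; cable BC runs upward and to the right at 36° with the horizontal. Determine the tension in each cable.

T_AC = 58.91 N, T_BC = 24.91 N

ΣF_x = 0: −T_AC·cos70° + T_BC·cos36° = 0 → T_BC = 0.42276·T_AC.
ΣF_y = 0: T_AC·sin70° + T_BC·sin36° = 70.
Substitute: T_AC·(0.939693 + 0.42276·0.587785) = 70 → T_AC = 58.9134 ≈ 58.91 N.
Then T_BC = 0.42276 × 58.9134 = 24.91 N.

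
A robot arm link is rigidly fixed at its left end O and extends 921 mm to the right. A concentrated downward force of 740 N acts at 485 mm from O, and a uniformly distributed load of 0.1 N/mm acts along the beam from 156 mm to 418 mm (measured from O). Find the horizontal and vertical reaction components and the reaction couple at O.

O_x = 0, O_y = 766.2 N, M_O = 366400 N·mm

Resultant of the distributed load: 0.1 × 262 = 26.2 N at 287 mm from O.
ΣF_x = 0: O_x = 0.
ΣF_y = 0: O_y − 740 − 0.1·262 = 0 → O_y = 766.2 N.
ΣM about O: M_O − 740·485 − (0.1·262)·287 = 0 → M_O = 366400 N·mm.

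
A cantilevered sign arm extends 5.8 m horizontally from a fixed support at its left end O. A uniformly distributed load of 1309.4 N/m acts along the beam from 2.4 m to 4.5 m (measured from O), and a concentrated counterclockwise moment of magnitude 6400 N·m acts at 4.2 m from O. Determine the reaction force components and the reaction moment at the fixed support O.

O_x = 0, O_y = 2750 N, M_O = 3087 N·m

Resultant of the distributed load: 1309.4 × 2.1 = 2749.74 N at 3.45 m from O.
ΣF_x = 0: O_x = 0.
ΣF_y = 0: O_y − 1309.4·2.1 = 0 → O_y = 2750 N.
ΣM about O: M_O − (1309.4·2.1)·3.45 + 6400 = 0 → M_O = 3087 N·m.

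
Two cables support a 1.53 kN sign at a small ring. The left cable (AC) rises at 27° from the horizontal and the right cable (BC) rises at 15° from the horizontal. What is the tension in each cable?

T_AC = 2.209 kN, T_BC = 2.037 kN

ΣF_x = 0: −T_AC·cos27° + T_BC·cos15° = 0 → T_BC = 0.922438·T_AC.
ΣF_y = 0: T_AC·sin27° + T_BC·sin15° = 1.53.
Substitute: T_AC·(0.45399 + 0.922438·0.258819) = 1.53 → T_AC = 2.20864 ≈ 2.209 kN.
Then T_BC = 0.922438 × 2.20864 = 2.037 kN.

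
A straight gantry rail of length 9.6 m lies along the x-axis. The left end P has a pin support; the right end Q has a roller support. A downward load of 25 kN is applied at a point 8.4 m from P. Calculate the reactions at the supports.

Taking moments about P: Q_y·9.6 − 25·8.4 = 0 → Q_y = 210/9.6 = 21.875 ≈ 21.88 kN.
ΣF_y = 0: P_y + 21.875 − 25 = 0 → P_y = 3.125 kN.
ΣF_x = 0: no horizontal applied forces, so P_x = 0.

P_x = 0, P_y = 3.125 kN, Q_y = 21.88 kN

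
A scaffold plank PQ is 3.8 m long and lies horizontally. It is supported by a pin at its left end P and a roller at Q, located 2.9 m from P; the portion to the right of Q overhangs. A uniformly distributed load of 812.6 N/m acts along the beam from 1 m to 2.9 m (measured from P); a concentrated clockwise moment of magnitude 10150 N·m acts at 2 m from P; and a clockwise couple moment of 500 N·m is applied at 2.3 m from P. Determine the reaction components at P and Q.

P_x = 0, P_y = -3167 N, Q_y = 4711 N

Resultant of the distributed load: 812.6 × 1.9 = 1543.94 N at 1.95 m from P.
ΣM about P: Q_y·2.9 − (812.6·1.9)·1.95 − 10150 − 500 = 0 → Q_y = 13660.683/2.9 = 4710.58 ≈ 4711 N.
ΣF_y = 0: P_y + 4710.58 − 812.6·1.9 = 0 → P_y = -3167 N.
ΣF_x = 0: no horizontal applied forces, so P_x = 0.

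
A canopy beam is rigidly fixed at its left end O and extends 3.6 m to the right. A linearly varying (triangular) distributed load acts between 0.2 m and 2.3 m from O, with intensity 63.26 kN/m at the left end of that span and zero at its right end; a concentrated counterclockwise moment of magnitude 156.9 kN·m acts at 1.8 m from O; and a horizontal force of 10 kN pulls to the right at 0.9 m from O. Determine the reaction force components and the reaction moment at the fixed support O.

Resultant of the triangular load: ½ × 63.26 × 2.1 = 66.423 kN, acting at 0.9 m from O (one-third of the span from the peak).
ΣF_x = 0: O_x + 10 = 0 → O_x = -10.00 kN.
ΣF_y = 0: O_y − ½·63.26·2.1 = 0 → O_y = 66.42 kN.
ΣM about O: M_O − (½·63.26·2.1)·0.9 + 156.9 = 0 → M_O = -97.12 kN·m.

O_x = -10.00 kN, O_y = 66.42 kN, M_O = -97.12 kN·m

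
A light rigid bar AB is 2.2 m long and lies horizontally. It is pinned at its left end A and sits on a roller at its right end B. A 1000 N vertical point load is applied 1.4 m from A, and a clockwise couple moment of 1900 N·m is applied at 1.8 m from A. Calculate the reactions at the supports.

A_x = 0, A_y = -500.0 N, B_y = 1500 N

ΣM about A: B_y·2.2 − 1000·1.4 − 1900 = 0 → B_y = 3300/2.2 = 1500 N.
ΣF_y = 0: A_y + 1500 − 1000 = 0 → A_y = -500.0 N.
ΣF_x = 0: no horizontal applied forces, so A_x = 0.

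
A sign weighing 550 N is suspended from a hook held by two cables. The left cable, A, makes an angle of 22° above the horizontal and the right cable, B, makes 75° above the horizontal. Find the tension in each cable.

ΣF_x = 0: −T_A·cos22° + T_B·cos75° = 0 → T_B = 3.58236·T_A.
ΣF_y = 0: T_A·sin22° + T_B·sin75° = 550.
Substitute: T_A·(0.374607 + 3.58236·0.965926) = 550 → T_A = 143.42 ≈ 143.4 N.
Then T_B = 3.58236 × 143.42 = 513.8 N.

T_A = 143.4 N, T_B = 513.8 N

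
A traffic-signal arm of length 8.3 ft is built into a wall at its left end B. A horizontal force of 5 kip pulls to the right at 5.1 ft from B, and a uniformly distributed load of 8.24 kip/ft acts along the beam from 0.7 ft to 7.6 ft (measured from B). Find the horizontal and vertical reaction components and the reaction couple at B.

Resultant of the distributed load: 8.24 × 6.9 = 56.856 kip at 4.15 ft from B.
ΣF_x = 0: B_x + 5 = 0 → B_x = -5.000 kip.
ΣF_y = 0: B_y − 8.24·6.9 = 0 → B_y = 56.86 kip.
ΣM about B: M_B − (8.24·6.9)·4.15 = 0 → M_B = 236.0 kip·ft.

B_x = -5.000 kip, B_y = 56.86 kip, M_B = 236.0 kip·ft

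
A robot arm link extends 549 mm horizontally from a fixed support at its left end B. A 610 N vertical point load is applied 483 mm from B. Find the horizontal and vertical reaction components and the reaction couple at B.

B_x = 0, B_y = 610.0 N, M_B = 294600 N·mm

ΣF_x = 0: B_x = 0.
ΣF_y = 0: B_y − 610 = 0 → B_y = 610.0 N.
ΣM about B: M_B − 610·483 = 0 → M_B = 294600 N·mm.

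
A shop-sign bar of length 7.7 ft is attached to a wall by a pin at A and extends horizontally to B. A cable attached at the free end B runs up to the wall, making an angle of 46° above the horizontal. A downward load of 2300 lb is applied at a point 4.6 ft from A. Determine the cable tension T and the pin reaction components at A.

T = 1910 lb, A_x = 1327 lb, A_y = 926.0 lb

ΣM about A: T·sin46°·7.7 − 2300·4.6 = 0 → T = 10580/(7.7·0.71934) = 1910.12 ≈ 1910 lb.
ΣF_x = 0: A_x − T·cos46° = 0 → A_x = 1910.12 × 0.694658 = 1327 lb.
ΣF_y = 0: A_y + T·sin46° − 2300 = 0 → A_y = 2300 − 1910.12 × 0.71934 = 926.0 lb.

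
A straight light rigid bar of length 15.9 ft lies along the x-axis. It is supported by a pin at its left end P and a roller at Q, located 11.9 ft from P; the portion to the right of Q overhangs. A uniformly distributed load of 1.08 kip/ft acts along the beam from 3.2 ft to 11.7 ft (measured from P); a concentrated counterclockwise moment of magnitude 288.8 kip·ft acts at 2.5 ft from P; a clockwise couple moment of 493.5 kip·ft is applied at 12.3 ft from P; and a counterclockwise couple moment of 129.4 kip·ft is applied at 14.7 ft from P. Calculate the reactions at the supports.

P_x = 0, P_y = -2.895 kip, Q_y = 12.07 kip

Resultant of the distributed load: 1.08 × 8.5 = 9.18 kip at 7.45 ft from P.
Moments about P: Q_y·11.9 − (1.08·8.5)·7.45 + 288.8 − 493.5 + 129.4 = 0 → Q_y = 143.691/11.9 = 12.0749 ≈ 12.07 kip.
ΣF_y = 0: P_y + 12.0749 − 1.08·8.5 = 0 → P_y = -2.895 kip.
ΣF_x = 0: no horizontal applied forces, so P_x = 0.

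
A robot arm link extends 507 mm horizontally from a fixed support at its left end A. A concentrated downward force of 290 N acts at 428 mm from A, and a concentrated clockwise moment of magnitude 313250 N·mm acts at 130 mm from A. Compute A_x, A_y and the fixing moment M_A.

A_x = 0, A_y = 290.0 N, M_A = 437400 N·mm

ΣF_x = 0: A_x = 0.
ΣF_y = 0: A_y − 290 = 0 → A_y = 290.0 N.
ΣM about A: M_A − 290·428 − 313250 = 0 → M_A = 437400 N·mm.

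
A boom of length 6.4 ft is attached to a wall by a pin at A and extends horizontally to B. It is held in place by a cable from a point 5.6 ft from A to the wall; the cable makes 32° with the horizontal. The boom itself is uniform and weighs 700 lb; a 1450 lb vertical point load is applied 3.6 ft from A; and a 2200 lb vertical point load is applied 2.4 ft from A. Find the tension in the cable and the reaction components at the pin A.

ΣM about A: T·sin32°·5.6 − 700·3.2 − 1450·3.6 − 2200·2.4 = 0 → T = 12740/(5.6·0.529919) = 4293.11 ≈ 4293 lb.
ΣF_x = 0: A_x − T·cos32° = 0 → A_x = 4293.11 × 0.848048 = 3641 lb.
ΣF_y = 0: A_y + T·sin32° − 700 − 1450 − 2200 = 0 → A_y = 4350 − 4293.11 × 0.529919 = 2075 lb.

T = 4293 lb, A_x = 3641 lb, A_y = 2075 lb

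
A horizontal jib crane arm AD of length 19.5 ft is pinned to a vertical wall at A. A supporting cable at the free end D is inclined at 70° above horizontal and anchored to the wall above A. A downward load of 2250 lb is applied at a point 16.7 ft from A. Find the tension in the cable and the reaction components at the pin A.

T = 2051 lb, A_x = 701.3 lb, A_y = 323.1 lb

ΣM about A: T·sin70°·19.5 − 2250·16.7 = 0 → T = 37575/(19.5·0.939693) = 2050.59 ≈ 2051 lb.
ΣF_x = 0: A_x − T·cos70° = 0 → A_x = 2050.59 × 0.34202 = 701.3 lb.
ΣF_y = 0: A_y + T·sin70° − 2250 = 0 → A_y = 2250 − 2050.59 × 0.939693 = 323.1 lb.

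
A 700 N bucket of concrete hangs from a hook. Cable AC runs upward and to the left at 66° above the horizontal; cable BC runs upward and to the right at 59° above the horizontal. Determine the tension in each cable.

T_AC = 440.1 N, T_BC = 347.6 N

ΣF_x = 0: −T_AC·cos66° + T_BC·cos59° = 0 → T_BC = 0.789722·T_AC.
ΣF_y = 0: T_AC·sin66° + T_BC·sin59° = 700.
Substitute: T_AC·(0.913545 + 0.789722·0.857167) = 700 → T_AC = 440.122 ≈ 440.1 N.
Then T_BC = 0.789722 × 440.122 = 347.6 N.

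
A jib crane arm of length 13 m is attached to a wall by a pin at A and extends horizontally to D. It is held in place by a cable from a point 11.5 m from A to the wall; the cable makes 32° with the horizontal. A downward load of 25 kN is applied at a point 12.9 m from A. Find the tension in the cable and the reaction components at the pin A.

ΣM about A: T·sin32°·11.5 − 25·12.9 = 0 → T = 322.5/(11.5·0.529919) = 52.9203 ≈ 52.92 kN.
ΣF_x = 0: A_x − T·cos32° = 0 → A_x = 52.9203 × 0.848048 = 44.88 kN.
ΣF_y = 0: A_y + T·sin32° − 25 = 0 → A_y = 25 − 52.9203 × 0.529919 = -3.043 kN.

T = 52.92 kN, A_x = 44.88 kN, A_y = -3.043 kN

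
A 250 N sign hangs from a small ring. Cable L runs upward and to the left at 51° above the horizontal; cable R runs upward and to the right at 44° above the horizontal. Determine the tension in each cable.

ΣF_x = 0: −T_L·cos51° + T_R·cos44° = 0 → T_R = 0.874858·T_L.
ΣF_y = 0: T_L·sin51° + T_R·sin44° = 250.
Substitute: T_L·(0.777146 + 0.874858·0.694658) = 250 → T_L = 180.522 ≈ 180.5 N.
Then T_R = 0.874858 × 180.522 = 157.9 N.

T_L = 180.5 N, T_R = 157.9 N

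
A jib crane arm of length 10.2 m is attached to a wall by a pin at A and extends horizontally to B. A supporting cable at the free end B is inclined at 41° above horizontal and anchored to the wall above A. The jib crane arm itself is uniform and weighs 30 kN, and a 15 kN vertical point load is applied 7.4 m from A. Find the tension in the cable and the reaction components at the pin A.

T = 39.45 kN, A_x = 29.77 kN, A_y = 19.12 kN

ΣM about A: T·sin41°·10.2 − 30·5.1 − 15·7.4 = 0 → T = 264/(10.2·0.656059) = 39.4513 ≈ 39.45 kN.
ΣF_x = 0: A_x − T·cos41° = 0 → A_x = 39.4513 × 0.75471 = 29.77 kN.
ΣF_y = 0: A_y + T·sin41° − 30 − 15 = 0 → A_y = 45 − 39.4513 × 0.656059 = 19.12 kN.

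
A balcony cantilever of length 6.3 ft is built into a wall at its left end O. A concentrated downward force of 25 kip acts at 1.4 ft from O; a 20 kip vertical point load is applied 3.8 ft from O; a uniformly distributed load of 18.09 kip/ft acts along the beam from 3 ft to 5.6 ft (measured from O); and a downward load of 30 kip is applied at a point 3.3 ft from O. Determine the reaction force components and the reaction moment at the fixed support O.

O_x = 0, O_y = 122.0 kip, M_O = 412.2 kip·ft

Resultant of the distributed load: 18.09 × 2.6 = 47.034 kip at 4.3 ft from O.
ΣF_x = 0: O_x = 0.
ΣF_y = 0: O_y − 25 − 20 − 18.09·2.6 − 30 = 0 → O_y = 122.0 kip.
ΣM about O: M_O − 25·1.4 − 20·3.8 − (18.09·2.6)·4.3 − 30·3.3 = 0 → M_O = 412.2 kip·ft.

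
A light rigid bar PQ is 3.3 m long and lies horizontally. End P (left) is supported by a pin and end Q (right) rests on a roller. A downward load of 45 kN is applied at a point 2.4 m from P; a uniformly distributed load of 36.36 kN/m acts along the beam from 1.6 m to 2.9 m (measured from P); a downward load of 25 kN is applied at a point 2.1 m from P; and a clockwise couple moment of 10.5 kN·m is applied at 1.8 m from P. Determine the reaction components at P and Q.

Resultant of the distributed load: 36.36 × 1.3 = 47.268 kN at 2.25 m from P.
ΣM about P: Q_y·3.3 − 45·2.4 − (36.36·1.3)·2.25 − 25·2.1 − 10.5 = 0 → Q_y = 277.353/3.3 = 84.0464 ≈ 84.05 kN.
ΣF_y = 0: P_y + 84.0464 − 45 − 36.36·1.3 − 25 = 0 → P_y = 33.22 kN.
ΣF_x = 0: no horizontal applied forces, so P_x = 0.

P_x = 0, P_y = 33.22 kN, Q_y = 84.05 kN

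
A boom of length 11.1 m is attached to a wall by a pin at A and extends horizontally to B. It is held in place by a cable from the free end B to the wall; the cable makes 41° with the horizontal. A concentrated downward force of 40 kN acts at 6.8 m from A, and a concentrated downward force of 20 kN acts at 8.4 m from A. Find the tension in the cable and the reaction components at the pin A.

ΣM about A: T·sin41°·11.1 − 40·6.8 − 20·8.4 = 0 → T = 440/(11.1·0.656059) = 60.4208 ≈ 60.42 kN.
ΣF_x = 0: A_x − T·cos41° = 0 → A_x = 60.4208 × 0.75471 = 45.60 kN.
ΣF_y = 0: A_y + T·sin41° − 40 − 20 = 0 → A_y = 60 − 60.4208 × 0.656059 = 20.36 kN.

T = 60.42 kN, A_x = 45.60 kN, A_y = 20.36 kN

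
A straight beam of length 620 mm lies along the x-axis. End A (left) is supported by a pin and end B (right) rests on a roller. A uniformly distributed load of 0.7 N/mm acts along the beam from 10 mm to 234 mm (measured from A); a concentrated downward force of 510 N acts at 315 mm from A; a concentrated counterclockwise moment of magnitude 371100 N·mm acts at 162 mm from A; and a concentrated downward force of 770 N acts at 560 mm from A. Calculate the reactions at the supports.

A_x = 0, A_y = 1050 N, B_y = 386.9 N

Resultant of the distributed load: 0.7 × 224 = 156.8 N at 122 mm from A.
Moments about A: B_y·620 − (0.7·224)·122 − 510·315 + 371100 − 770·560 = 0 → B_y = 239879.6/620 = 386.903 ≈ 386.9 N.
ΣF_y = 0: A_y + 386.903 − 0.7·224 − 510 − 770 = 0 → A_y = 1050 N.
ΣF_x = 0: no horizontal applied forces, so A_x = 0.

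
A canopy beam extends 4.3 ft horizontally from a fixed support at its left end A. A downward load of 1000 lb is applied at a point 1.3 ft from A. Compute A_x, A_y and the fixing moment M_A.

A_x = 0, A_y = 1000 lb, M_A = 1300 lb·ft

ΣF_x = 0: A_x = 0.
ΣF_y = 0: A_y − 1000 = 0 → A_y = 1000 lb.
ΣM about A: M_A − 1000·1.3 = 0 → M_A = 1300 lb·ft.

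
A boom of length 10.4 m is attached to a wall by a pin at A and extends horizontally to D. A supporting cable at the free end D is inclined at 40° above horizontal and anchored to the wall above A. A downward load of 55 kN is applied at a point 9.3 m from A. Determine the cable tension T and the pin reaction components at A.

ΣM about A: T·sin40°·10.4 − 55·9.3 = 0 → T = 511.5/(10.4·0.642788) = 76.5146 ≈ 76.51 kN.
ΣF_x = 0: A_x − T·cos40° = 0 → A_x = 76.5146 × 0.766044 = 58.61 kN.
ΣF_y = 0: A_y + T·sin40° − 55 = 0 → A_y = 55 − 76.5146 × 0.642788 = 5.817 kN.

T = 76.51 kN, A_x = 58.61 kN, A_y = 5.817 kN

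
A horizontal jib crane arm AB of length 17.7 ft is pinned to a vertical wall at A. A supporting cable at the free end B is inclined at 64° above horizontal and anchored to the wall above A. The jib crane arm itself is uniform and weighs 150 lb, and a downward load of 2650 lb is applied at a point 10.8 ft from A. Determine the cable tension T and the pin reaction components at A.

ΣM about A: T·sin64°·17.7 − 150·8.85 − 2650·10.8 = 0 → T = 29947.5/(17.7·0.898794) = 1882.47 ≈ 1882 lb.
ΣF_x = 0: A_x − T·cos64° = 0 → A_x = 1882.47 × 0.438371 = 825.2 lb.
ΣF_y = 0: A_y + T·sin64° − 150 − 2650 = 0 → A_y = 2800 − 1882.47 × 0.898794 = 1108 lb.

T = 1882 lb, A_x = 825.2 lb, A_y = 1108 lb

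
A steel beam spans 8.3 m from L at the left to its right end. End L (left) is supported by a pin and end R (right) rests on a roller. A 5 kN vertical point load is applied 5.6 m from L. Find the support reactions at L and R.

Taking moments about L: R_y·8.3 − 5·5.6 = 0 → R_y = 28/8.3 = 3.37349 ≈ 3.373 kN.
ΣF_y = 0: L_y + 3.37349 − 5 = 0 → L_y = 1.627 kN.
ΣF_x = 0: no horizontal applied forces, so L_x = 0.

L_x = 0, L_y = 1.627 kN, R_y = 3.373 kN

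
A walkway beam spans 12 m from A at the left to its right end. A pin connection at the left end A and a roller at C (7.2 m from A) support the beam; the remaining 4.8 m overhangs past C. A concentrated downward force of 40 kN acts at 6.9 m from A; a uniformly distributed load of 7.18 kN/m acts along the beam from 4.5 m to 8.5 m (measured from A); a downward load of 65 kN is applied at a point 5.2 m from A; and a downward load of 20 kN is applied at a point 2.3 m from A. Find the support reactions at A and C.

Resultant of the distributed load: 7.18 × 4 = 28.72 kN at 6.5 m from A.
Moments about A: C_y·7.2 − 40·6.9 − (7.18·4)·6.5 − 65·5.2 − 20·2.3 = 0 → C_y = 846.68/7.2 = 117.594 ≈ 117.6 kN.
ΣF_y = 0: A_y + 117.594 − 40 − 7.18·4 − 65 − 20 = 0 → A_y = 36.13 kN.
ΣF_x = 0: no horizontal applied forces, so A_x = 0.

A_x = 0, A_y = 36.13 kN, C_y = 117.6 kN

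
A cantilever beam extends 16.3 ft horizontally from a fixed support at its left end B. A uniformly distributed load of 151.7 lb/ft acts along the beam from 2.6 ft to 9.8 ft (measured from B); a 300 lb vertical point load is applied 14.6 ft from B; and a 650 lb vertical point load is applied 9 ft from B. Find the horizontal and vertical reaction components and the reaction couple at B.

B_x = 0, B_y = 2042 lb, M_B = 17000 lb·ft

Resultant of the distributed load: 151.7 × 7.2 = 1092.24 lb at 6.2 ft from B.
ΣF_x = 0: B_x = 0.
ΣF_y = 0: B_y − 151.7·7.2 − 300 − 650 = 0 → B_y = 2042 lb.
ΣM about B: M_B − (151.7·7.2)·6.2 − 300·14.6 − 650·9 = 0 → M_B = 17000 lb·ft.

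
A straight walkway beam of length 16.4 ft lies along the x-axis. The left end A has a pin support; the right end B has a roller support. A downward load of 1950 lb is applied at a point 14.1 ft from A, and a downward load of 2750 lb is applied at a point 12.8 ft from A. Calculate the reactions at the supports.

Taking moments about A: B_y·16.4 − 1950·14.1 − 2750·12.8 = 0 → B_y = 62695/16.4 = 3822.87 ≈ 3823 lb.
ΣF_y = 0: A_y + 3822.87 − 1950 − 2750 = 0 → A_y = 877.1 lb.
ΣF_x = 0: no horizontal applied forces, so A_x = 0.

A_x = 0, A_y = 877.1 lb, B_y = 3823 lb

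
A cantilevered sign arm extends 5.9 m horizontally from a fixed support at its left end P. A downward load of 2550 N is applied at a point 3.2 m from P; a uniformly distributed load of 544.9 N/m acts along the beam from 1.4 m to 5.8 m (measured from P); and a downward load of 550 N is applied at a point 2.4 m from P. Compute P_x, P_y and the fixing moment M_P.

Resultant of the distributed load: 544.9 × 4.4 = 2397.56 N at 3.6 m from P.
ΣF_x = 0: P_x = 0.
ΣF_y = 0: P_y − 2550 − 544.9·4.4 − 550 = 0 → P_y = 5498 N.
ΣM about P: M_P − 2550·3.2 − (544.9·4.4)·3.6 − 550·2.4 = 0 → M_P = 18110 N·m.

P_x = 0, P_y = 5498 N, M_P = 18110 N·m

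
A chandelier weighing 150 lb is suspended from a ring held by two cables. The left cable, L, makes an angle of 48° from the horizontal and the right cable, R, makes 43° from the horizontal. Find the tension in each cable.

T_L = 109.7 lb, T_R = 100.4 lb

ΣF_x = 0: −T_L·cos48° + T_R·cos43° = 0 → T_R = 0.914921·T_L.
ΣF_y = 0: T_L·sin48° + T_R·sin43° = 150.
Substitute: T_L·(0.743145 + 0.914921·0.681998) = 150 → T_L = 109.72 ≈ 109.7 lb.
Then T_R = 0.914921 × 109.72 = 100.4 lb.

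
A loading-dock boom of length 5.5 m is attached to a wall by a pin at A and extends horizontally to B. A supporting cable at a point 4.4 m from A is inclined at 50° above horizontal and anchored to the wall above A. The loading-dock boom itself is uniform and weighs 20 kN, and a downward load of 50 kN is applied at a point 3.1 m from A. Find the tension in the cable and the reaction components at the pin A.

ΣM about A: T·sin50°·4.4 − 20·2.75 − 50·3.1 = 0 → T = 210/(4.4·0.766044) = 62.3036 ≈ 62.30 kN.
ΣF_x = 0: A_x − T·cos50° = 0 → A_x = 62.3036 × 0.642788 = 40.05 kN.
ΣF_y = 0: A_y + T·sin50° − 20 − 50 = 0 → A_y = 70 − 62.3036 × 0.766044 = 22.27 kN.

T = 62.30 kN, A_x = 40.05 kN, A_y = 22.27 kN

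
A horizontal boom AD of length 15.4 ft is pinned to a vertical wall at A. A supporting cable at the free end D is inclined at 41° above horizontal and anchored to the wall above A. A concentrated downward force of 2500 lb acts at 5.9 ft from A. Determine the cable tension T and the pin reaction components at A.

ΣM about A: T·sin41°·15.4 − 2500·5.9 = 0 → T = 14750/(15.4·0.656059) = 1459.92 ≈ 1460 lb.
ΣF_x = 0: A_x − T·cos41° = 0 → A_x = 1459.92 × 0.75471 = 1102 lb.
ΣF_y = 0: A_y + T·sin41° − 2500 = 0 → A_y = 2500 − 1459.92 × 0.656059 = 1542 lb.

T = 1460 lb, A_x = 1102 lb, A_y = 1542 lb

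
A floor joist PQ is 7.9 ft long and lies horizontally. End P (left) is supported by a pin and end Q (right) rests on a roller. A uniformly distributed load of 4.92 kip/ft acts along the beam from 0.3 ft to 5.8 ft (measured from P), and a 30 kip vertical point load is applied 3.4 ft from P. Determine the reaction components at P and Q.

Resultant of the distributed load: 4.92 × 5.5 = 27.06 kip at 3.05 ft from P.
Taking moments about P: Q_y·7.9 − (4.92·5.5)·3.05 − 30·3.4 = 0 → Q_y = 184.533/7.9 = 23.3586 ≈ 23.36 kip.
ΣF_y = 0: P_y + 23.3586 − 4.92·5.5 − 30 = 0 → P_y = 33.70 kip.
ΣF_x = 0: no horizontal applied forces, so P_x = 0.

P_x = 0, P_y = 33.70 kip, Q_y = 23.36 kip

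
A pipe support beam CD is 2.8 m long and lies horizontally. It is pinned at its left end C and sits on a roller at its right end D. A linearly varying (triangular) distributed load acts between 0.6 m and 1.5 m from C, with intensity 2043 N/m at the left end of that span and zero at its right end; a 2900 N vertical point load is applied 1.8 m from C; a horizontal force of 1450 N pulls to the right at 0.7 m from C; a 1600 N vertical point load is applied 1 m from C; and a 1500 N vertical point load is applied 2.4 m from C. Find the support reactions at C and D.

Resultant of the triangular load: ½ × 2043 × 0.9 = 919.35 N, acting at 0.9 m from C (one-third of the span from the peak).
Moments about C: D_y·2.8 − (½·2043·0.9)·0.9 − 2900·1.8 − 1600·1 − 1500·2.4 = 0 → D_y = 11247.415/2.8 = 4016.93 ≈ 4017 N.
ΣF_y = 0: C_y + 4016.93 − ½·2043·0.9 − 2900 − 1600 − 1500 = 0 → C_y = 2902 N.
ΣF_x = 0: C_x + 1450 = 0 → C_x = -1450 N.

C_x = -1450 N, C_y = 2902 N, D_y = 4017 N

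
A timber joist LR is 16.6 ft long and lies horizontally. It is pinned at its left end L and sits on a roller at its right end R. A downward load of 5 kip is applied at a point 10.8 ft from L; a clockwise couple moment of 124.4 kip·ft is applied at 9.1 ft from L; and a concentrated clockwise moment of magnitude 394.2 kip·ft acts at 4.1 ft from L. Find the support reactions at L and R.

L_x = 0, L_y = -29.49 kip, R_y = 34.49 kip

Taking moments about L: R_y·16.6 − 5·10.8 − 124.4 − 394.2 = 0 → R_y = 572.6/16.6 = 34.494 ≈ 34.49 kip.
ΣF_y = 0: L_y + 34.494 − 5 = 0 → L_y = -29.49 kip.
ΣF_x = 0: no horizontal applied forces, so L_x = 0.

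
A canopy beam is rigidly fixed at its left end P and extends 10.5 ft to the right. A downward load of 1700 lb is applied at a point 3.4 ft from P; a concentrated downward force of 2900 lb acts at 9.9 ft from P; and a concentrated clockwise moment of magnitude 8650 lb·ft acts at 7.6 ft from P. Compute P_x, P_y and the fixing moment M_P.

P_x = 0, P_y = 4600 lb, M_P = 43140 lb·ft

ΣF_x = 0: P_x = 0.
ΣF_y = 0: P_y − 1700 − 2900 = 0 → P_y = 4600 lb.
ΣM about P: M_P − 1700·3.4 − 2900·9.9 − 8650 = 0 → M_P = 43140 lb·ft.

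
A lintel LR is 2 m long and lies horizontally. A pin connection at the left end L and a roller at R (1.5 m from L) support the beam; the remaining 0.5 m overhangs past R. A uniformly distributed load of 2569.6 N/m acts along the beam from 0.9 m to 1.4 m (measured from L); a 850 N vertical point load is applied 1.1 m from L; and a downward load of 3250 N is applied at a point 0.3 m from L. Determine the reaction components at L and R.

Resultant of the distributed load: 2569.6 × 0.5 = 1284.8 N at 1.15 m from L.
Moments about L: R_y·1.5 − (2569.6·0.5)·1.15 − 850·1.1 − 3250·0.3 = 0 → R_y = 3387.52/1.5 = 2258.35 ≈ 2258 N.
ΣF_y = 0: L_y + 2258.35 − 2569.6·0.5 − 850 − 3250 = 0 → L_y = 3126 N.
ΣF_x = 0: no horizontal applied forces, so L_x = 0.

L_x = 0, L_y = 3126 N, R_y = 2258 N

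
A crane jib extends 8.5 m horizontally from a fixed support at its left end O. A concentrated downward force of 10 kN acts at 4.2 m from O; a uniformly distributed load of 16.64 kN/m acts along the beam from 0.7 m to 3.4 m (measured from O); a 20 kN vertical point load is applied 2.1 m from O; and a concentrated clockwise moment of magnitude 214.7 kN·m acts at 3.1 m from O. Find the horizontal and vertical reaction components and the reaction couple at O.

Resultant of the distributed load: 16.64 × 2.7 = 44.928 kN at 2.05 m from O.
ΣF_x = 0: O_x = 0.
ΣF_y = 0: O_y − 10 − 16.64·2.7 − 20 = 0 → O_y = 74.93 kN.
ΣM about O: M_O − 10·4.2 − (16.64·2.7)·2.05 − 20·2.1 − 214.7 = 0 → M_O = 390.8 kN·m.

O_x = 0, O_y = 74.93 kN, M_O = 390.8 kN·m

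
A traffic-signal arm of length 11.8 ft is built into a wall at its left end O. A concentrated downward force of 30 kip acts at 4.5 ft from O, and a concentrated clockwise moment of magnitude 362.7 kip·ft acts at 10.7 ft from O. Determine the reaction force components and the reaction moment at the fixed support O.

O_x = 0, O_y = 30.00 kip, M_O = 497.7 kip·ft

ΣF_x = 0: O_x = 0.
ΣF_y = 0: O_y − 30 = 0 → O_y = 30.00 kip.
ΣM about O: M_O − 30·4.5 − 362.7 = 0 → M_O = 497.7 kip·ft.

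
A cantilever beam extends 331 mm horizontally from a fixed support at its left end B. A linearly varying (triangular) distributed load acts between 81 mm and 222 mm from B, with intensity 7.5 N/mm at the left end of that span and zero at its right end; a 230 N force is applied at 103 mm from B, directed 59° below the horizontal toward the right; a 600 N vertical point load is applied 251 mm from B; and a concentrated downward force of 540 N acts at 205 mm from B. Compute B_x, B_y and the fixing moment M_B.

B_x = -118.5 N, B_y = 1866 N, M_B = 349300 N·mm

Resultant of the triangular load: ½ × 7.5 × 141 = 528.75 N, acting at 128 mm from B (one-third of the span from the peak).
ΣF_x = 0: B_x + 230·cos59° = 0 → B_x = -118.5 N.
ΣF_y = 0: B_y − ½·7.5·141 − 230·sin59° − 600 − 540 = 0 → B_y = 1866 N.
ΣM about B: M_B − (½·7.5·141)·128 − 230·sin59°·103 − 600·251 − 540·205 = 0 → M_B = 349300 N·mm.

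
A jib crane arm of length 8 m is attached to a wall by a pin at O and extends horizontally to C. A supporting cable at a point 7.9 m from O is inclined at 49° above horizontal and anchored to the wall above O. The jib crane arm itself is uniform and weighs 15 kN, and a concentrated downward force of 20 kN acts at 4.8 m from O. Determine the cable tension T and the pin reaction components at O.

T = 26.16 kN, O_x = 17.17 kN, O_y = 15.25 kN

ΣM about O: T·sin49°·7.9 − 15·4 − 20·4.8 = 0 → T = 156/(7.9·0.75471) = 26.1648 ≈ 26.16 kN.
ΣF_x = 0: O_x − T·cos49° = 0 → O_x = 26.1648 × 0.656059 = 17.17 kN.
ΣF_y = 0: O_y + T·sin49° − 15 − 20 = 0 → O_y = 35 − 26.1648 × 0.75471 = 15.25 kN.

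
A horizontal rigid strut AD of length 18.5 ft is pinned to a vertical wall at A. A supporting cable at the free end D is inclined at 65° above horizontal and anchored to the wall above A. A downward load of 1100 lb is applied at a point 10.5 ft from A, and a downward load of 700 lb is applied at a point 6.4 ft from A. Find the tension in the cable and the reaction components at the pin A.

T = 956.1 lb, A_x = 404.0 lb, A_y = 933.5 lb

ΣM about A: T·sin65°·18.5 − 1100·10.5 − 700·6.4 = 0 → T = 16030/(18.5·0.906308) = 956.062 ≈ 956.1 lb.
ΣF_x = 0: A_x − T·cos65° = 0 → A_x = 956.062 × 0.422618 = 404.0 lb.
ΣF_y = 0: A_y + T·sin65° − 1100 − 700 = 0 → A_y = 1800 − 956.062 × 0.906308 = 933.5 lb.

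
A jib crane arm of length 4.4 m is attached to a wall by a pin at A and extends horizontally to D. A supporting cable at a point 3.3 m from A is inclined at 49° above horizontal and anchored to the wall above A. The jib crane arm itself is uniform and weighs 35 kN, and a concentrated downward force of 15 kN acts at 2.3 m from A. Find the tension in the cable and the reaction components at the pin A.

ΣM about A: T·sin49°·3.3 − 35·2.2 − 15·2.3 = 0 → T = 111.5/(3.3·0.75471) = 44.7694 ≈ 44.77 kN.
ΣF_x = 0: A_x − T·cos49° = 0 → A_x = 44.7694 × 0.656059 = 29.37 kN.
ΣF_y = 0: A_y + T·sin49° − 35 − 15 = 0 → A_y = 50 − 44.7694 × 0.75471 = 16.21 kN.

T = 44.77 kN, A_x = 29.37 kN, A_y = 16.21 kN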